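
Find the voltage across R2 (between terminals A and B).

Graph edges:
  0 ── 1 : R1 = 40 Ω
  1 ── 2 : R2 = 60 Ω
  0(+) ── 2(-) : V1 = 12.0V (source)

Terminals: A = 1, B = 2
R1 and R2 are in series across V1 (node 0 → node 1 → node 2), and the output A–B is taken across R2, so this is a voltage divider.
Series current: I = V1/(R1 + R2) = 12/(40 + 60) = 12/100 = 0.12 A
V_R2 = I × R2 = V1 × R2/(R1 + R2) = 12 × 60/100 = 7.2 V

Final answer: 7.2 V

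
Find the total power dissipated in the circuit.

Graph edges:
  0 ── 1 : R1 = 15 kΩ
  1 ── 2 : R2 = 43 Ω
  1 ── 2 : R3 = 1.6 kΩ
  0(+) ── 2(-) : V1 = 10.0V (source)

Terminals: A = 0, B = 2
Nodal analysis, taking node 2 as the 0 V reference.
Source V1 fixes V_0 = 10 V.
KCL at each unknown node (sum of currents leaving = 0; resistances in Ω):
  Node 1: (V_1 - 10)/15000 + (V_1 - 0)/43 + (V_1 - 0)/1600 = 0
Collecting terms: 0.02395 × V_1 = 0.0006667  =>  V_1 = 0.02784 V
Power in each resistor, P = (ΔV)²/R:
  P_R1 = (10 - 0.02784)²/15000 = 0.00663 W
  P_R2 = (0.02784 - 0)²/43 = 0.00001802 W
  P_R3 = (0.02784 - 0)²/1600 = 0.0000004844 W
P_total = P_R1 + P_R2 + P_R3 = 0.006648 W

Final answer: 0.006648 W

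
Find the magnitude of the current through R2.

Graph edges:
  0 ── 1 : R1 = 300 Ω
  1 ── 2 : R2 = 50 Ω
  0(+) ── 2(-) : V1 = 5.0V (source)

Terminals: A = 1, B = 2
Nodal analysis, taking node 2 as the 0 V reference.
Source V1 fixes V_0 = 5 V.
KCL at each unknown node (sum of currents leaving = 0; resistances in Ω):
  Node 1: (V_1 - 5)/300 + (V_1 - 0)/50 = 0
Collecting terms: 0.02333 × V_1 = 0.01667  =>  V_1 = 0.7143 V
I_R2 = (V_1 - V_2)/R2 = (0.7143 - 0)/50 = 0.01429 A
|I_R2| = 0.01429 A

Final answer: |I_R2| = 0.01429 A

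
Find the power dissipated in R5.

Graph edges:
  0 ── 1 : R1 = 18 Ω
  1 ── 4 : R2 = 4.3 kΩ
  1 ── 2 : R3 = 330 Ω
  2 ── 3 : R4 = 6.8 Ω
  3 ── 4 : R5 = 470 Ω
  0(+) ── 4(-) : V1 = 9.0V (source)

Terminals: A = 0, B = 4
Nodal analysis, taking node 4 as the 0 V reference.
Source V1 fixes V_0 = 9 V.
KCL at each unknown node (sum of currents leaving = 0; resistances in Ω):
  Node 1: (V_1 - 9)/18 + (V_1 - 0)/4300 + (V_1 - V_2)/330 = 0
  Node 2: (V_2 - V_1)/330 + (V_2 - V_3)/6.8 = 0
  Node 3: (V_3 - V_2)/6.8 + (V_3 - 0)/470 = 0
Collecting terms (coefficients in siemens):
  0.05882·V_1 - 0.00303·V_2 = 0.5
  0.1501·V_2 - 0.00303·V_1 - 0.1471·V_3 = 0
  0.1492·V_3 - 0.1471·V_2 = 0
Solving these 3 simultaneous equations (Gaussian elimination) gives:
  V_1 = 8.768 V, V_2 = 5.181 V, V_3 = 5.108 V
I_R5 = (V_3 - V_4)/R5 = (5.108 - 0)/470 = 0.01087 A
P_R5 = I_R5² × R5 = (0.01087)² × 470 = 0.05551 W

Final answer: 0.05551 W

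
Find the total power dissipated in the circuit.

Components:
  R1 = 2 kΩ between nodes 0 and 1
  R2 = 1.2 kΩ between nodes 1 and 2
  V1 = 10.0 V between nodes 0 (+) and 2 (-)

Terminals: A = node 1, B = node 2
Nodal analysis, taking node 2 as the 0 V reference.
Source V1 fixes V_0 = 10 V.
KCL at each unknown node (sum of currents leaving = 0; resistances in Ω):
  Node 1: (V_1 - 10)/2000 + (V_1 - 0)/1200 = 0
Collecting terms: 0.001333 × V_1 = 0.005  =>  V_1 = 3.75 V
Power in each resistor, P = (ΔV)²/R:
  P_R1 = (10 - 3.75)²/2000 = 0.01953 W
  P_R2 = (3.75 - 0)²/1200 = 0.01172 W
P_total = P_R1 + P_R2 = 0.03125 W

Final answer: 0.03125 W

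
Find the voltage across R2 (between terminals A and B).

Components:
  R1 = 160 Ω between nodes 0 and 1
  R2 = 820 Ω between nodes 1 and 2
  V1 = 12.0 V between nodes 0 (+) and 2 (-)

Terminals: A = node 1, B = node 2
R1 and R2 are in series across V1 (node 0 → node 1 → node 2), and the output A–B is taken across R2, so this is a voltage divider.
Series current: I = V1/(R1 + R2) = 12/(160 + 820) = 12/980 = 0.01224 A
V_R2 = I × R2 = V1 × R2/(R1 + R2) = 12 × 820/980 = 10.04 V

Final answer: 10.04 V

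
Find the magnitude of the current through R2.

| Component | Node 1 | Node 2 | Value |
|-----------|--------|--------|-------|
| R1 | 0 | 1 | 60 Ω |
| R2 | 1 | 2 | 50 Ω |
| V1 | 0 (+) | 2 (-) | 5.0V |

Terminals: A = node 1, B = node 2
Nodal analysis, taking node 2 as the 0 V reference.
Source V1 fixes V_0 = 5 V.
KCL at each unknown node (sum of currents leaving = 0; resistances in Ω):
  Node 1: (V_1 - 5)/60 + (V_1 - 0)/50 = 0
Collecting terms: 0.03667 × V_1 = 0.08333  =>  V_1 = 2.273 V
I_R2 = (V_1 - V_2)/R2 = (2.273 - 0)/50 = 0.04545 A
|I_R2| = 0.04545 A

Final answer: |I_R2| = 0.04545 A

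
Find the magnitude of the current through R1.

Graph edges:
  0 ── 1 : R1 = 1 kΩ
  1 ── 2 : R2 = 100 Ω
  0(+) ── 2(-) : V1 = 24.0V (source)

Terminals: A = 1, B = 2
Nodal analysis, taking node 2 as the 0 V reference.
Source V1 fixes V_0 = 24 V.
KCL at each unknown node (sum of currents leaving = 0; resistances in Ω):
  Node 1: (V_1 - 24)/1000 + (V_1 - 0)/100 = 0
Collecting terms: 0.011 × V_1 = 0.024  =>  V_1 = 2.182 V
I_R1 = (V_0 - V_1)/R1 = (24 - 2.182)/1000 = 0.02182 A
|I_R1| = 0.02182 A

Final answer: |I_R1| = 0.02182 A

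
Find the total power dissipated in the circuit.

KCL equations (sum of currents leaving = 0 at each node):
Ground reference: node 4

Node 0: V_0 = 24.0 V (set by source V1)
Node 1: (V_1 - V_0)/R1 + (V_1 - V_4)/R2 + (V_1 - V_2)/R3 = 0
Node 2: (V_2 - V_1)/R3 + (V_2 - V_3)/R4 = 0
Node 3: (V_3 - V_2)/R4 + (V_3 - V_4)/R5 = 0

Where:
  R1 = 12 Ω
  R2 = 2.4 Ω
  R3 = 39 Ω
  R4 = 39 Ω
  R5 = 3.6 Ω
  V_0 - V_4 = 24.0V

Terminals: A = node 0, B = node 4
Nodal analysis, taking node 4 as the 0 V reference.
Source V1 fixes V_0 = 24 V.
KCL at each unknown node (sum of currents leaving = 0; resistances in Ω):
  Node 1: (V_1 - 24)/12 + (V_1 - 0)/2.4 + (V_1 - V_2)/39 = 0
  Node 2: (V_2 - V_1)/39 + (V_2 - V_3)/39 = 0
  Node 3: (V_3 - V_2)/39 + (V_3 - 0)/3.6 = 0
Collecting terms (coefficients in siemens):
  0.5256·V_1 - 0.02564·V_2 = 2
  0.05128·V_2 - 0.02564·V_1 - 0.02564·V_3 = 0
  0.3034·V_3 - 0.02564·V_2 = 0
Solving these 3 simultaneous equations (Gaussian elimination) gives:
  V_1 = 3.904 V, V_2 = 2.038 V, V_3 = 0.1722 V
Power in each resistor, P = (ΔV)²/R:
  P_R1 = (24 - 3.904)²/12 = 33.65 W
  P_R2 = (3.904 - 0)²/2.4 = 6.352 W
  P_R3 = (3.904 - 2.038)²/39 = 0.08928 W
  P_R4 = (2.038 - 0.1722)²/39 = 0.08928 W
  P_R5 = (0.1722 - 0)²/3.6 = 0.008242 W
P_total = P_R1 + P_R2 + P_R3 + P_R4 + P_R5 = 40.19 W

Final answer: 40.19 W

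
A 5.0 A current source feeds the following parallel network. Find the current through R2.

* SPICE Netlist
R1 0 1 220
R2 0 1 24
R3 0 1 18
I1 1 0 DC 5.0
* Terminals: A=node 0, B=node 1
All resistors sit directly between nodes 0 and 1, so they are in parallel and share one voltage V; the full source current 5 A splits among them.
1/R_par = 1/220 + 1/24 + 1/18 = 0.1018 S  =>  R_par = 9.826 Ω
V = I × R_par = 5 × 9.826 = 49.13 V
I_R2 = V/R2 = 49.13/24 = 2.047 A

Final answer: 2.047 A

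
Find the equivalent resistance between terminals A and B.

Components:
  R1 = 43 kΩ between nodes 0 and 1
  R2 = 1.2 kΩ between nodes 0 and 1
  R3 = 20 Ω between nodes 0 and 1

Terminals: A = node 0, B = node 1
Reduce the network between node 0 (A) and node 1 (B) by series/parallel combination:
  Rp1 = R1 ‖ R2 ‖ R3 (parallel, all between nodes 0 and 1) = 1/(1/43000 + 1/1200 + 1/20) = 19.66 Ω
R_eq = 19.66 Ω

Final answer: 19.66 Ω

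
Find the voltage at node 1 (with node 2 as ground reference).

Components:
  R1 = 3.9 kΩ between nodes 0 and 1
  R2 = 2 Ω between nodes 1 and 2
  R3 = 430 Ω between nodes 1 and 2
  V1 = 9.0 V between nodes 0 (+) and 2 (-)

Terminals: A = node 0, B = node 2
Nodal analysis, taking node 2 as the 0 V reference.
Source V1 fixes V_0 = 9 V.
KCL at each unknown node (sum of currents leaving = 0; resistances in Ω):
  Node 1: (V_1 - 9)/3900 + (V_1 - 0)/2 + (V_1 - 0)/430 = 0
Collecting terms: 0.5026 × V_1 = 0.002308  =>  V_1 = 0.004592 V
The requested potential is V_1 = 0.004592 V.

Final answer: V_1 = 0.004592 V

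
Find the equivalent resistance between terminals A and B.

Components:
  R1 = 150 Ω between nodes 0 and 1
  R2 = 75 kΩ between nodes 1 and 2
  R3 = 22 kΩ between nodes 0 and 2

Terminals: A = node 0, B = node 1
Reduce the network between node 0 (A) and node 1 (B) by series/parallel combination:
  Rs1 = R3 + R2 (series, joined only at node 2) = 22000 + 75000 = 97000 Ω
  Rp1 = R1 ‖ Rs1 (parallel, both between nodes 0 and 1) = 1/(1/150 + 1/97000) = 149.8 Ω
R_eq = 149.8 Ω

Final answer: 149.8 Ω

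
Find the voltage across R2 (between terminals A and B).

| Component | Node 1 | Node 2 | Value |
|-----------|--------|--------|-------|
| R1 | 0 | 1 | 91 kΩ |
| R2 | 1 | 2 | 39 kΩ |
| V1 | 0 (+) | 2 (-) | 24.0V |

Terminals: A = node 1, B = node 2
R1 and R2 are in series across V1 (node 0 → node 1 → node 2), and the output A–B is taken across R2, so this is a voltage divider.
Series current: I = V1/(R1 + R2) = 24/(91000 + 39000) = 24/130000 = 0.0001846 A
V_R2 = I × R2 = V1 × R2/(R1 + R2) = 24 × 39000/130000 = 7.2 V

Final answer: 7.2 V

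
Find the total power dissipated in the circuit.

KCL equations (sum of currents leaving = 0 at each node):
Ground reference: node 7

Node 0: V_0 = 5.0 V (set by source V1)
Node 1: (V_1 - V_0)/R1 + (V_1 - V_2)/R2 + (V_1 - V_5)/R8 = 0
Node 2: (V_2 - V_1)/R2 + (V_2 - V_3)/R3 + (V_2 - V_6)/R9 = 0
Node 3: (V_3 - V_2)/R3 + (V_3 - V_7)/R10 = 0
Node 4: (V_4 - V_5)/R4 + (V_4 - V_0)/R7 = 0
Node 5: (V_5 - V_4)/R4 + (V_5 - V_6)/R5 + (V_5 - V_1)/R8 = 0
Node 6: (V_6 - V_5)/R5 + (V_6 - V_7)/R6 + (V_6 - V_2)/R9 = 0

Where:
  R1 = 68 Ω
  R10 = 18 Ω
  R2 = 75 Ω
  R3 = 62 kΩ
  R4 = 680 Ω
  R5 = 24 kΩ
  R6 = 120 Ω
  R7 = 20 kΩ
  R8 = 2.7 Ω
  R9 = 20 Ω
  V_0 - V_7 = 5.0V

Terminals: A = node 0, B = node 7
Nodal analysis, taking node 7 as the 0 V reference.
Source V1 fixes V_0 = 5 V.
KCL at each unknown node (sum of currents leaving = 0; resistances in Ω):
  Node 1: (V_1 - 5)/68 + (V_1 - V_2)/75 + (V_1 - V_5)/2.7 = 0
  Node 2: (V_2 - V_1)/75 + (V_2 - V_3)/62000 + (V_2 - V_6)/20 = 0
  Node 3: (V_3 - V_2)/62000 + (V_3 - 0)/18 = 0
  Node 4: (V_4 - V_5)/680 + (V_4 - 5)/20000 = 0
  Node 5: (V_5 - V_4)/680 + (V_5 - V_6)/24000 + (V_5 - V_1)/2.7 = 0
  Node 6: (V_6 - V_5)/24000 + (V_6 - 0)/120 + (V_6 - V_2)/20 = 0
Collecting terms (coefficients in siemens):
  0.3984·V_1 - 0.01333·V_2 - 0.3704·V_5 = 0.07353
  0.06335·V_2 - 0.01333·V_1 - 0.00001613·V_3 - 0.05·V_6 = 0
  0.05557·V_3 - 0.00001613·V_2 = 0
  0.001521·V_4 - 0.001471·V_5 = 0.00025
  0.3719·V_5 - 0.3704·V_1 - 0.001471·V_4 - 0.00004167·V_6 = 0
  0.05838·V_6 - 0.05·V_2 - 0.00004167·V_5 = 0
Solving these 6 simultaneous equations (Gaussian elimination) gives:
  V_1 = 3.799 V, V_2 = 2.475 V, V_3 = 0.0007182 V, V_4 = 3.838 V
  V_5 = 3.799 V, V_6 = 2.122 V
Power in each resistor, P = (ΔV)²/R:
  P_R1 = (5 - 3.799)²/68 = 0.02122 W
  P_R2 = (3.799 - 2.475)²/75 = 0.02338 W
  P_R3 = (2.475 - 0.0007182)²/62000 = 0.0000987 W
  P_R4 = (3.838 - 3.799)²/680 = 0.000002295 W
  P_R5 = (3.799 - 2.122)²/24000 = 0.0001171 W
  P_R6 = (2.122 - 0)²/120 = 0.03753 W
  P_R7 = (5 - 3.838)²/20000 = 0.0000675 W
  P_R8 = (3.799 - 3.799)²/2.7 = 0.0000000003732 W
  P_R9 = (2.475 - 2.122)²/20 = 0.006206 W
  P_R10 = (0.0007182 - 0)²/18 = 0.00000002866 W
P_total = P_R1 + P_R2 + P_R3 + P_R4 + P_R5 + P_R6 + P_R7 + P_R8 + P_R9 + P_R10 = 0.08862 W

Final answer: 0.08862 W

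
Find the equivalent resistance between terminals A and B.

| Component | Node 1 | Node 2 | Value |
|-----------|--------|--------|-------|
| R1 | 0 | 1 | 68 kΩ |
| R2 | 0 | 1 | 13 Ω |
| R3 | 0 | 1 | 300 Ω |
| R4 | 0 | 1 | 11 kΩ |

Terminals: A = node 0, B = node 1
Reduce the network between node 0 (A) and node 1 (B) by series/parallel combination:
  Rp1 = R1 ‖ R2 ‖ R3 ‖ R4 (parallel, all between nodes 0 and 1) = 1/(1/68000 + 1/13 + 1/300 + 1/11000) = 12.44 Ω
R_eq = 12.44 Ω

Final answer: 12.44 Ω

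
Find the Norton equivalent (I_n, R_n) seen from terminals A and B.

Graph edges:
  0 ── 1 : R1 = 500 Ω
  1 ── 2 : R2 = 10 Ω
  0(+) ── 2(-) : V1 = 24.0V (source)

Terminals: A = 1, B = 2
Find the Thévenin equivalent first; then I_n = V_th/R_th and R_n = R_th.
Step 1 — V_th is the open-circuit voltage V_A - V_B (nothing connected across the terminals).
Nodal analysis, taking node 2 as the 0 V reference.
Source V1 fixes V_0 = 24 V.
KCL at each unknown node (sum of currents leaving = 0; resistances in Ω):
  Node 1: (V_1 - 24)/500 + (V_1 - 0)/10 = 0
Collecting terms: 0.102 × V_1 = 0.048  =>  V_1 = 0.4706 V
V_th = V_1 - V_2 = 0.4706 - 0 = 0.4706 V
Step 2 — R_th: zero the source — replace V1 by a short circuit (node 2 merges into node 0) — and find the resistance seen between A (node 1) and B (node 0).
Reduce the network between node 1 (A) and node 0 (B) by series/parallel combination:
  Rp1 = R1 ‖ R2 (parallel, both between nodes 0 and 1) = 1/(1/500 + 1/10) = 9.804 Ω
R_th = 9.804 Ω
I_n = V_th/R_th = 0.4706/9.804 = 0.048 A, and R_n = R_th = 9.804 Ω

Final answer: I_n = 0.048 A, R_n = 9.804 Ω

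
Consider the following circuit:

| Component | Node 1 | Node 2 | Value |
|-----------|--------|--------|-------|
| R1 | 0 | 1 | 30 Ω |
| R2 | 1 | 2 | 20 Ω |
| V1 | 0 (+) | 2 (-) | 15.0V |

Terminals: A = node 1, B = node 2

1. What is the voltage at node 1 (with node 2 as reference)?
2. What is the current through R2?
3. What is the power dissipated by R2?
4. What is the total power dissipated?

Nodal analysis, taking node 2 as the 0 V reference.
Source V1 fixes V_0 = 15 V.
KCL at each unknown node (sum of currents leaving = 0; resistances in Ω):
  Node 1: (V_1 - 15)/30 + (V_1 - 0)/20 = 0
Collecting terms: 0.08333 × V_1 = 0.5  =>  V_1 = 6 V
Part 1:
  Read off the nodal solution: V_1 = 6 V
Part 2:
  I_R2 = (V_1 - V_2)/R2 = (6 - 0)/20 = 0.3 A
  Magnitude: I_R2 = 0.3 A
Part 3:
  I_R2 = (V_1 - V_2)/R2 = (6 - 0)/20 = 0.3 A
  P_R2 = I_R2² × R2 = (0.3)² × 20 = 1.8 W
Part 4:
  Power in each resistor, P = (ΔV)²/R:
    P_R1 = (15 - 6)²/30 = 2.7 W
    P_R2 = (6 - 0)²/20 = 1.8 W
  P_total = P_R1 + P_R2 = 4.5 W

Final answers:
1. V_1 = 6 V
2. I_R2 = 0.3 A
3. P_R2 = 1.8 W
4. P_total = 4.5 W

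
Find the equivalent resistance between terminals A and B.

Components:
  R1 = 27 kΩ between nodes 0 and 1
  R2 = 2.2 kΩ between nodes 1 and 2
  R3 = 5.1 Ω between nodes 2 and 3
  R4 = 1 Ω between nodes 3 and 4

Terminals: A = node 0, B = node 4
Reduce the network between node 0 (A) and node 4 (B) by series/parallel combination:
  Rs1 = R1 + R2 (series, joined only at node 1) = 27000 + 2200 = 29200 Ω
  Rs2 = R3 + Rs1 (series, joined only at node 2) = 5.1 + 29200 = 29210 Ω
  Rs3 = R4 + Rs2 (series, joined only at node 3) = 1 + 29210 = 29210 Ω
R_eq = 29.21 kΩ

Final answer: 29.21 kΩ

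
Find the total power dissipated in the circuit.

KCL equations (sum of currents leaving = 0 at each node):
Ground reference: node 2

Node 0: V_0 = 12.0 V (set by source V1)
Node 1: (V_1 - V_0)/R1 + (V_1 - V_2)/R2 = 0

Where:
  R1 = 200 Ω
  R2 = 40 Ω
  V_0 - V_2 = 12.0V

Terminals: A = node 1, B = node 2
Nodal analysis, taking node 2 as the 0 V reference.
Source V1 fixes V_0 = 12 V.
KCL at each unknown node (sum of currents leaving = 0; resistances in Ω):
  Node 1: (V_1 - 12)/200 + (V_1 - 0)/40 = 0
Collecting terms: 0.03 × V_1 = 0.06  =>  V_1 = 2 V
Power in each resistor, P = (ΔV)²/R:
  P_R1 = (12 - 2)²/200 = 0.5 W
  P_R2 = (2 - 0)²/40 = 0.1 W
P_total = P_R1 + P_R2 = 0.6 W

Final answer: 0.6 W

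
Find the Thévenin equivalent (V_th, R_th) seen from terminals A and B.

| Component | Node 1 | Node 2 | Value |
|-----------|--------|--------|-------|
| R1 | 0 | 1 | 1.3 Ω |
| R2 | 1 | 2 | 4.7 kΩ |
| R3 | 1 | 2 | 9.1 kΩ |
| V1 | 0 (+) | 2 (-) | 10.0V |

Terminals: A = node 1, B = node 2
Step 1 — V_th is the open-circuit voltage V_A - V_B (nothing connected across the terminals).
Nodal analysis, taking node 2 as the 0 V reference.
Source V1 fixes V_0 = 10 V.
KCL at each unknown node (sum of currents leaving = 0; resistances in Ω):
  Node 1: (V_1 - 10)/1.3 + (V_1 - 0)/4700 + (V_1 - 0)/9100 = 0
Collecting terms: 0.7696 × V_1 = 7.692  =>  V_1 = 9.996 V
V_th = V_1 - V_2 = 9.996 - 0 = 9.996 V
Step 2 — R_th: zero the source — replace V1 by a short circuit (node 2 merges into node 0) — and find the resistance seen between A (node 1) and B (node 0).
Reduce the network between node 1 (A) and node 0 (B) by series/parallel combination:
  Rp1 = R1 ‖ R2 ‖ R3 (parallel, all between nodes 0 and 1) = 1/(1/1.3 + 1/4700 + 1/9100) = 1.299 Ω
R_th = 1.299 Ω

Final answer: V_th = 9.996 V, R_th = 1.299 Ω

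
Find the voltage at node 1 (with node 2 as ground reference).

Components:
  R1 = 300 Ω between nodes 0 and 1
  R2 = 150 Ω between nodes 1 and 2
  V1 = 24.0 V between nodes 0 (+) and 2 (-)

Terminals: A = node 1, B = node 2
Nodal analysis, taking node 2 as the 0 V reference.
Source V1 fixes V_0 = 24 V.
KCL at each unknown node (sum of currents leaving = 0; resistances in Ω):
  Node 1: (V_1 - 24)/300 + (V_1 - 0)/150 = 0
Collecting terms: 0.01 × V_1 = 0.08  =>  V_1 = 8 V
The requested potential is V_1 = 8 V.

Final answer: V_1 = 8 V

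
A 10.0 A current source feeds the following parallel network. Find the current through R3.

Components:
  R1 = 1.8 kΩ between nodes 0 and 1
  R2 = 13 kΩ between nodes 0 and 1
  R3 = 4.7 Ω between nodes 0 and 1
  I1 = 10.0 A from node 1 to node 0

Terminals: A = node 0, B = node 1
All resistors sit directly between nodes 0 and 1, so they are in parallel and share one voltage V; the full source current 10 A splits among them.
1/R_par = 1/1800 + 1/13000 + 1/4.7 = 0.2134 S  =>  R_par = 4.686 Ω
V = I × R_par = 10 × 4.686 = 46.86 V
I_R3 = V/R3 = 46.86/4.7 = 9.97 A

Final answer: 9.97 A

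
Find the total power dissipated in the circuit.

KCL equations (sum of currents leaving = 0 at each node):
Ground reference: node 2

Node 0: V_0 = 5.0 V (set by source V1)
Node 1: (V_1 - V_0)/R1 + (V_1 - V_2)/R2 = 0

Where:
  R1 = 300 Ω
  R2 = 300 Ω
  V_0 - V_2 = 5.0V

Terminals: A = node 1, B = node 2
Nodal analysis, taking node 2 as the 0 V reference.
Source V1 fixes V_0 = 5 V.
KCL at each unknown node (sum of currents leaving = 0; resistances in Ω):
  Node 1: (V_1 - 5)/300 + (V_1 - 0)/300 = 0
Collecting terms: 0.006667 × V_1 = 0.01667  =>  V_1 = 2.5 V
Power in each resistor, P = (ΔV)²/R:
  P_R1 = (5 - 2.5)²/300 = 0.02083 W
  P_R2 = (2.5 - 0)²/300 = 0.02083 W
P_total = P_R1 + P_R2 = 0.04167 W

Final answer: 0.04167 W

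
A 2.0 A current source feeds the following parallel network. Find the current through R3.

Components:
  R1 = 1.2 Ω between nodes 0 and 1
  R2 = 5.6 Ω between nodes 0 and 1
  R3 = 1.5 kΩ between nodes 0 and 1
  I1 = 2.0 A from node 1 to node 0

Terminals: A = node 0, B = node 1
All resistors sit directly between nodes 0 and 1, so they are in parallel and share one voltage V; the full source current 2 A splits among them.
1/R_par = 1/1.2 + 1/5.6 + 1/1500 = 1.013 S  =>  R_par = 0.9876 Ω
V = I × R_par = 2 × 0.9876 = 1.975 V
I_R3 = V/R3 = 1.975/1500 = 0.001317 A

Final answer: 0.001317 A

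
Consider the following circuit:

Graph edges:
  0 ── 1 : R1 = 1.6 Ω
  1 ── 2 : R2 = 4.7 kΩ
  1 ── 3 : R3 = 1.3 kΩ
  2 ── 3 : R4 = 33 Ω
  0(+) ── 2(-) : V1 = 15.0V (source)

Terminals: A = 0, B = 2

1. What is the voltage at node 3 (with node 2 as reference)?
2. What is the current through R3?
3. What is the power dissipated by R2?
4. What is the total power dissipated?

Nodal analysis, taking node 2 as the 0 V reference.
Source V1 fixes V_0 = 15 V.
KCL at each unknown node (sum of currents leaving = 0; resistances in Ω):
  Node 1: (V_1 - 15)/1.6 + (V_1 - 0)/4700 + (V_1 - V_3)/1300 = 0
  Node 3: (V_3 - V_1)/1300 + (V_3 - 0)/33 = 0
Collecting terms (coefficients in siemens):
  0.626·V_1 - 0.0007692·V_3 = 9.375
  0.03107·V_3 - 0.0007692·V_1 = 0
Determinant D = (0.626)(0.03107) - (-0.0007692)(-0.0007692) = 0.01945
V_1 = [(9.375)(0.03107) - (-0.0007692)(0)]/D = 14.98 V
V_3 = [(0.626)(0) - (9.375)(-0.0007692)]/D = 0.3708 V
Part 1:
  Read off the nodal solution: V_3 = 0.3708 V
Part 2:
  I_R3 = (V_1 - V_3)/R3 = (14.98 - 0.3708)/1300 = 0.01124 A
  Magnitude: I_R3 = 0.01124 A
Part 3:
  I_R2 = (V_1 - V_2)/R2 = (14.98 - 0)/4700 = 0.003187 A
  P_R2 = I_R2² × R2 = (0.003187)² × 4700 = 0.04773 W
Part 4:
  Power in each resistor, P = (ΔV)²/R:
    P_R1 = (15 - 14.98)²/1.6 = 0.0003328 W
    P_R2 = (14.98 - 0)²/4700 = 0.04773 W
    P_R3 = (14.98 - 0.3708)²/1300 = 0.1641 W
    P_R4 = (0 - 0.3708)²/33 = 0.004166 W
  P_total = P_R1 + P_R2 + P_R3 + P_R4 = 0.2163 W

Final answers:
1. V_3 = 0.3708 V
2. I_R3 = 0.01124 A
3. P_R2 = 0.04773 W
4. P_total = 0.2163 W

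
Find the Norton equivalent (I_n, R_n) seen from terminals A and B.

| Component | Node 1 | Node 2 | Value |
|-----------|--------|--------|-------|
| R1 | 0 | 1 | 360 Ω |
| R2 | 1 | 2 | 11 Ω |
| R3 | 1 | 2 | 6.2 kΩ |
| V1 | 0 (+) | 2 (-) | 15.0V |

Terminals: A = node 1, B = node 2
Find the Thévenin equivalent first; then I_n = V_th/R_th and R_n = R_th.
Step 1 — V_th is the open-circuit voltage V_A - V_B (nothing connected across the terminals).
Nodal analysis, taking node 2 as the 0 V reference.
Source V1 fixes V_0 = 15 V.
KCL at each unknown node (sum of currents leaving = 0; resistances in Ω):
  Node 1: (V_1 - 15)/360 + (V_1 - 0)/11 + (V_1 - 0)/6200 = 0
Collecting terms: 0.09385 × V_1 = 0.04167  =>  V_1 = 0.444 V
V_th = V_1 - V_2 = 0.444 - 0 = 0.444 V
Step 2 — R_th: zero the source — replace V1 by a short circuit (node 2 merges into node 0) — and find the resistance seen between A (node 1) and B (node 0).
Reduce the network between node 1 (A) and node 0 (B) by series/parallel combination:
  Rp1 = R1 ‖ R2 ‖ R3 (parallel, all between nodes 0 and 1) = 1/(1/360 + 1/11 + 1/6200) = 10.66 Ω
R_th = 10.66 Ω
I_n = V_th/R_th = 0.444/10.66 = 0.04167 A, and R_n = R_th = 10.66 Ω

Final answer: I_n = 0.04167 A, R_n = 10.66 Ω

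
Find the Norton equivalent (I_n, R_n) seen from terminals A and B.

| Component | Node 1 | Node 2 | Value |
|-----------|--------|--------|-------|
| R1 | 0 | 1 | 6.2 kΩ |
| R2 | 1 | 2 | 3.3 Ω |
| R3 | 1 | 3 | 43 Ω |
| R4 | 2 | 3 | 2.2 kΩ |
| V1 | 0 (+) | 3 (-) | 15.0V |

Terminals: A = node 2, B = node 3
Find the Thévenin equivalent first; then I_n = V_th/R_th and R_n = R_th.
Step 1 — V_th is the open-circuit voltage V_A - V_B (nothing connected across the terminals).
Nodal analysis, taking node 3 as the 0 V reference.
Source V1 fixes V_0 = 15 V.
KCL at each unknown node (sum of currents leaving = 0; resistances in Ω):
  Node 1: (V_1 - 15)/6200 + (V_1 - V_2)/3.3 + (V_1 - 0)/43 = 0
  Node 2: (V_2 - V_1)/3.3 + (V_2 - 0)/2200 = 0
Collecting terms (coefficients in siemens):
  0.3264·V_1 - 0.303·V_2 = 0.002419
  0.3035·V_2 - 0.303·V_1 = 0
Determinant D = (0.3264)(0.3035) - (-0.303)(-0.303) = 0.007244
V_1 = [(0.002419)(0.3035) - (-0.303)(0)]/D = 0.1014 V
V_2 = [(0.3264)(0) - (0.002419)(-0.303)]/D = 0.1012 V
V_th = V_2 - V_3 = 0.1012 - 0 = 0.1012 V
Step 2 — R_th: zero the source — replace V1 by a short circuit (node 3 merges into node 0) — and find the resistance seen between A (node 2) and B (node 0).
Reduce the network between node 2 (A) and node 0 (B) by series/parallel combination:
  Rp1 = R1 ‖ R3 (parallel, both between nodes 0 and 1) = 1/(1/6200 + 1/43) = 42.7 Ω
  Rs1 = R2 + Rp1 (series, joined only at node 1) = 3.3 + 42.7 = 46 Ω
  Rp2 = R4 ‖ Rs1 (parallel, both between nodes 0 and 2) = 1/(1/2200 + 1/46) = 45.06 Ω
R_th = 45.06 Ω
I_n = V_th/R_th = 0.1012/45.06 = 0.002246 A, and R_n = R_th = 45.06 Ω

Final answer: I_n = 0.002246 A, R_n = 45.06 Ω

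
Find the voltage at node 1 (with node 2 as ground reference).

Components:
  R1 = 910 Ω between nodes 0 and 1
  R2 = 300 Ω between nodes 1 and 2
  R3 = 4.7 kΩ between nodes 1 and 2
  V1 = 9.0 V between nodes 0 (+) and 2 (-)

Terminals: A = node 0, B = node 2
Nodal analysis, taking node 2 as the 0 V reference.
Source V1 fixes V_0 = 9 V.
KCL at each unknown node (sum of currents leaving = 0; resistances in Ω):
  Node 1: (V_1 - 9)/910 + (V_1 - 0)/300 + (V_1 - 0)/4700 = 0
Collecting terms: 0.004645 × V_1 = 0.00989  =>  V_1 = 2.129 V
The requested potential is V_1 = 2.129 V.

Final answer: V_1 = 2.129 V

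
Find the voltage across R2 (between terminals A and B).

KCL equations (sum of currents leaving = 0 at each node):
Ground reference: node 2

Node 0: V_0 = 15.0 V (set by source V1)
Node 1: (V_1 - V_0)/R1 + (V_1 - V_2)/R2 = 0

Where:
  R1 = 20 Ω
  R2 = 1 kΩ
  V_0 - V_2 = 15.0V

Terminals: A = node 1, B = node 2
R1 and R2 are in series across V1 (node 0 → node 1 → node 2), and the output A–B is taken across R2, so this is a voltage divider.
Series current: I = V1/(R1 + R2) = 15/(20 + 1000) = 15/1020 = 0.01471 A
V_R2 = I × R2 = V1 × R2/(R1 + R2) = 15 × 1000/1020 = 14.71 V

Final answer: 14.71 V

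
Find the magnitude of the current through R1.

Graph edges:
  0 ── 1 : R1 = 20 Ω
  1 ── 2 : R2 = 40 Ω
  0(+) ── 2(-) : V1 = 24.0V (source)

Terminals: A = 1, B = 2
Nodal analysis, taking node 2 as the 0 V reference.
Source V1 fixes V_0 = 24 V.
KCL at each unknown node (sum of currents leaving = 0; resistances in Ω):
  Node 1: (V_1 - 24)/20 + (V_1 - 0)/40 = 0
Collecting terms: 0.075 × V_1 = 1.2  =>  V_1 = 16 V
I_R1 = (V_0 - V_1)/R1 = (24 - 16)/20 = 0.4 A
|I_R1| = 0.4 A

Final answer: |I_R1| = 0.4 A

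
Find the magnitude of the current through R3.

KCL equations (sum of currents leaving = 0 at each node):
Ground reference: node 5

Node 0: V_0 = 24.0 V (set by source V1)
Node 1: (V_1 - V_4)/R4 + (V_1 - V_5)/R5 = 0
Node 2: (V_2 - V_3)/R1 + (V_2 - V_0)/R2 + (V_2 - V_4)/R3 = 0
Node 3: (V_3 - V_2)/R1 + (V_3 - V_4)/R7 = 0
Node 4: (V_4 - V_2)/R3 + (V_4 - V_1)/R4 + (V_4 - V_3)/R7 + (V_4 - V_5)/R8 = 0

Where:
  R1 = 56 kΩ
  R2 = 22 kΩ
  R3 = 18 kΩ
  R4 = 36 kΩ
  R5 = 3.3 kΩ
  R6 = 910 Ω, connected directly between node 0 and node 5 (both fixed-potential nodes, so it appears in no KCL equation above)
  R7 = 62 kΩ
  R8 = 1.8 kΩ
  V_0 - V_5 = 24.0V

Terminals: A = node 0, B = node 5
Nodal analysis, taking node 5 as the 0 V reference.
Source V1 fixes V_0 = 24 V.
KCL at each unknown node (sum of currents leaving = 0; resistances in Ω):
  Node 1: (V_1 - V_4)/36000 + (V_1 - 0)/3300 = 0
  Node 2: (V_2 - V_3)/56000 + (V_2 - 24)/22000 + (V_2 - V_4)/18000 = 0
  Node 3: (V_3 - V_2)/56000 + (V_3 - V_4)/62000 = 0
  Node 4: (V_4 - V_2)/18000 + (V_4 - V_1)/36000 + (V_4 - V_3)/62000 + (V_4 - 0)/1800 = 0
Collecting terms (coefficients in siemens):
  0.0003308·V_1 - 0.00002778·V_4 = 0
  0.0001189·V_2 - 0.00001786·V_3 - 0.00005556·V_4 = 0.001091
  0.00003399·V_3 - 0.00001786·V_2 - 0.00001613·V_4 = 0
  0.000655·V_4 - 0.00002778·V_1 - 0.00005556·V_2 - 0.00001613·V_3 = 0
Solving these 4 simultaneous equations (Gaussian elimination) gives:
  V_1 = 0.08817 V, V_2 = 10.58 V, V_3 = 6.056 V, V_4 = 1.05 V
I_R3 = (V_2 - V_4)/R3 = (10.58 - 1.05)/18000 = 0.0005293 A
|I_R3| = 0.0005293 A

Final answer: |I_R3| = 0.0005293 A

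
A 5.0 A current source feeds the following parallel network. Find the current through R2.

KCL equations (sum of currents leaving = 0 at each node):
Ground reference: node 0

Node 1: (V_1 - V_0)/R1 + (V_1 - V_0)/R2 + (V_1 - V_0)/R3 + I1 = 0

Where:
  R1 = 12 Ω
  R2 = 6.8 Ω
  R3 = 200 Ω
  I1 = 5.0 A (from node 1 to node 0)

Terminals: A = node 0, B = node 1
All resistors sit directly between nodes 0 and 1, so they are in parallel and share one voltage V; the full source current 5 A splits among them.
1/R_par = 1/12 + 1/6.8 + 1/200 = 0.2354 S  =>  R_par = 4.248 Ω
V = I × R_par = 5 × 4.248 = 21.24 V
I_R2 = V/R2 = 21.24/6.8 = 3.124 A

Final answer: 3.124 A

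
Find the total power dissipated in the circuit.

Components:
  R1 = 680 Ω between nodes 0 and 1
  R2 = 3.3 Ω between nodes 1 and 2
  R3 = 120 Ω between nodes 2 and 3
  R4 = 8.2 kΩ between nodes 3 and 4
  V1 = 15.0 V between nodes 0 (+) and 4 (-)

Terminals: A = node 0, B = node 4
Nodal analysis, taking node 4 as the 0 V reference.
Source V1 fixes V_0 = 15 V.
KCL at each unknown node (sum of currents leaving = 0; resistances in Ω):
  Node 1: (V_1 - 15)/680 + (V_1 - V_2)/3.3 = 0
  Node 2: (V_2 - V_1)/3.3 + (V_2 - V_3)/120 = 0
  Node 3: (V_3 - V_2)/120 + (V_3 - 0)/8200 = 0
Collecting terms (coefficients in siemens):
  0.3045·V_1 - 0.303·V_2 = 0.02206
  0.3114·V_2 - 0.303·V_1 - 0.008333·V_3 = 0
  0.008455·V_3 - 0.008333·V_2 = 0
Solving these 3 simultaneous equations (Gaussian elimination) gives:
  V_1 = 13.87 V, V_2 = 13.86 V, V_3 = 13.66 V
Power in each resistor, P = (ΔV)²/R:
  P_R1 = (15 - 13.87)²/680 = 0.001888 W
  P_R2 = (13.87 - 13.86)²/3.3 = 0.00000916 W
  P_R3 = (13.86 - 13.66)²/120 = 0.0003331 W
  P_R4 = (13.66 - 0)²/8200 = 0.02276 W
P_total = P_R1 + P_R2 + P_R3 + P_R4 = 0.02499 W

Final answer: 0.02499 W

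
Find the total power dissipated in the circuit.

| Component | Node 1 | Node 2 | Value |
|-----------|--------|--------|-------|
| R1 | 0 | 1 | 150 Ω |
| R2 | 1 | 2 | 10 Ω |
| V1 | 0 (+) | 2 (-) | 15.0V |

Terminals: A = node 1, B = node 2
Nodal analysis, taking node 2 as the 0 V reference.
Source V1 fixes V_0 = 15 V.
KCL at each unknown node (sum of currents leaving = 0; resistances in Ω):
  Node 1: (V_1 - 15)/150 + (V_1 - 0)/10 = 0
Collecting terms: 0.1067 × V_1 = 0.1  =>  V_1 = 0.9375 V
Power in each resistor, P = (ΔV)²/R:
  P_R1 = (15 - 0.9375)²/150 = 1.318 W
  P_R2 = (0.9375 - 0)²/10 = 0.08789 W
P_total = P_R1 + P_R2 = 1.406 W

Final answer: 1.406 W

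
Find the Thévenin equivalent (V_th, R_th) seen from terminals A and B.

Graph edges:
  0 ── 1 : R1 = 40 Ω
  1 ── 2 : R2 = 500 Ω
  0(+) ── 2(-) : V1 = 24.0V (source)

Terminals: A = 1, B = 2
Step 1 — V_th is the open-circuit voltage V_A - V_B (nothing connected across the terminals).
Nodal analysis, taking node 2 as the 0 V reference.
Source V1 fixes V_0 = 24 V.
KCL at each unknown node (sum of currents leaving = 0; resistances in Ω):
  Node 1: (V_1 - 24)/40 + (V_1 - 0)/500 = 0
Collecting terms: 0.027 × V_1 = 0.6  =>  V_1 = 22.22 V
V_th = V_1 - V_2 = 22.22 - 0 = 22.22 V
Step 2 — R_th: zero the source — replace V1 by a short circuit (node 2 merges into node 0) — and find the resistance seen between A (node 1) and B (node 0).
Reduce the network between node 1 (A) and node 0 (B) by series/parallel combination:
  Rp1 = R1 ‖ R2 (parallel, both between nodes 0 and 1) = 1/(1/40 + 1/500) = 37.04 Ω
R_th = 37.04 Ω

Final answer: V_th = 22.22 V, R_th = 37.04 Ω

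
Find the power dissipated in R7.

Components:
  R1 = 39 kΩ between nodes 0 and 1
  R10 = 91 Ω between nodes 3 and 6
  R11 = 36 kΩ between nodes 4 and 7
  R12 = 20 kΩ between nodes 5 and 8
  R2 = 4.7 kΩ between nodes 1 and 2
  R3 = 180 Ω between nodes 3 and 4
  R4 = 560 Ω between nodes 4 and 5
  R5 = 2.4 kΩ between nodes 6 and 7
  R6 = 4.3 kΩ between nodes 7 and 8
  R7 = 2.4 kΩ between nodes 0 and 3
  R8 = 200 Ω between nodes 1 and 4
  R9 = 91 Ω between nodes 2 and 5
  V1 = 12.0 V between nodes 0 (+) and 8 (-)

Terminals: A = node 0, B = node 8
Nodal analysis, taking node 8 as the 0 V reference.
Source V1 fixes V_0 = 12 V.
KCL at each unknown node (sum of currents leaving = 0; resistances in Ω):
  Node 1: (V_1 - 12)/39000 + (V_1 - V_2)/4700 + (V_1 - V_4)/200 = 0
  Node 2: (V_2 - V_1)/4700 + (V_2 - V_5)/91 = 0
  Node 3: (V_3 - V_4)/180 + (V_3 - 12)/2400 + (V_3 - V_6)/91 = 0
  Node 4: (V_4 - V_3)/180 + (V_4 - V_5)/560 + (V_4 - V_1)/200 + (V_4 - V_7)/36000 = 0
  Node 5: (V_5 - V_4)/560 + (V_5 - V_2)/91 + (V_5 - 0)/20000 = 0
  Node 6: (V_6 - V_7)/2400 + (V_6 - V_3)/91 = 0
  Node 7: (V_7 - V_6)/2400 + (V_7 - 0)/4300 + (V_7 - V_4)/36000 = 0
Collecting terms (coefficients in siemens):
  0.005238·V_1 - 0.0002128·V_2 - 0.005·V_4 = 0.0003077
  0.0112·V_2 - 0.0002128·V_1 - 0.01099·V_5 = 0
  0.01696·V_3 - 0.005556·V_4 - 0.01099·V_6 = 0.005
  0.01237·V_4 - 0.005·V_1 - 0.005556·V_3 - 0.001786·V_5 - 0.00002778·V_7 = 0
  0.01282·V_5 - 0.01099·V_2 - 0.001786·V_4 = 0
  0.01141·V_6 - 0.01099·V_3 - 0.0004167·V_7 = 0
  0.000677·V_7 - 0.00002778·V_4 - 0.0004167·V_6 = 0
Solving these 7 simultaneous equations (Gaussian elimination) gives:
  V_1 = 8.219 V, V_2 = 8.012 V, V_3 = 8.277 V, V_4 = 8.208 V
  V_5 = 8.008 V, V_6 = 8.171 V, V_7 = 5.365 V
I_R7 = (V_0 - V_3)/R7 = (12 - 8.277)/2400 = 0.001551 A
P_R7 = I_R7² × R7 = (0.001551)² × 2400 = 0.005775 W

Final answer: 0.005775 W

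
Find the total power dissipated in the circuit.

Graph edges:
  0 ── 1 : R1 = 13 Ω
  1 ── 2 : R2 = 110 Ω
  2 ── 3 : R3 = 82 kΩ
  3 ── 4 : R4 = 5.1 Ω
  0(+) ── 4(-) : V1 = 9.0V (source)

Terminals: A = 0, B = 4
Nodal analysis, taking node 4 as the 0 V reference.
Source V1 fixes V_0 = 9 V.
KCL at each unknown node (sum of currents leaving = 0; resistances in Ω):
  Node 1: (V_1 - 9)/13 + (V_1 - V_2)/110 = 0
  Node 2: (V_2 - V_1)/110 + (V_2 - V_3)/82000 = 0
  Node 3: (V_3 - V_2)/82000 + (V_3 - 0)/5.1 = 0
Collecting terms (coefficients in siemens):
  0.08601·V_1 - 0.009091·V_2 = 0.6923
  0.009103·V_2 - 0.009091·V_1 - 0.0000122·V_3 = 0
  0.1961·V_3 - 0.0000122·V_2 = 0
Solving these 3 simultaneous equations (Gaussian elimination) gives:
  V_1 = 8.999 V, V_2 = 8.987 V, V_3 = 0.0005589 V
Power in each resistor, P = (ΔV)²/R:
  P_R1 = (9 - 8.999)²/13 = 0.0000001561 W
  P_R2 = (8.999 - 8.987)²/110 = 0.000001321 W
  P_R3 = (8.987 - 0.0005589)²/82000 = 0.0009847 W
  P_R4 = (0.0005589 - 0)²/5.1 = 0.00000006125 W
P_total = P_R1 + P_R2 + P_R3 + P_R4 = 0.0009863 W

Final answer: 0.0009863 W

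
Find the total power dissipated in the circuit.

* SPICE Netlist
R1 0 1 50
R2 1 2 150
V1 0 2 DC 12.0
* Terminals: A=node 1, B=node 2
Nodal analysis, taking node 2 as the 0 V reference.
Source V1 fixes V_0 = 12 V.
KCL at each unknown node (sum of currents leaving = 0; resistances in Ω):
  Node 1: (V_1 - 12)/50 + (V_1 - 0)/150 = 0
Collecting terms: 0.02667 × V_1 = 0.24  =>  V_1 = 9 V
Power in each resistor, P = (ΔV)²/R:
  P_R1 = (12 - 9)²/50 = 0.18 W
  P_R2 = (9 - 0)²/150 = 0.54 W
P_total = P_R1 + P_R2 = 0.72 W

Final answer: 0.72 W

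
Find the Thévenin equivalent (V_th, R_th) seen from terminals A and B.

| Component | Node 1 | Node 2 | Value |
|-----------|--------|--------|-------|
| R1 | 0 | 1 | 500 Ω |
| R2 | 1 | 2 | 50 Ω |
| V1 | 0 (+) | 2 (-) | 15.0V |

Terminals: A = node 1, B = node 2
Step 1 — V_th is the open-circuit voltage V_A - V_B (nothing connected across the terminals).
Nodal analysis, taking node 2 as the 0 V reference.
Source V1 fixes V_0 = 15 V.
KCL at each unknown node (sum of currents leaving = 0; resistances in Ω):
  Node 1: (V_1 - 15)/500 + (V_1 - 0)/50 = 0
Collecting terms: 0.022 × V_1 = 0.03  =>  V_1 = 1.364 V
V_th = V_1 - V_2 = 1.364 - 0 = 1.364 V
Step 2 — R_th: zero the source — replace V1 by a short circuit (node 2 merges into node 0) — and find the resistance seen between A (node 1) and B (node 0).
Reduce the network between node 1 (A) and node 0 (B) by series/parallel combination:
  Rp1 = R1 ‖ R2 (parallel, both between nodes 0 and 1) = 1/(1/500 + 1/50) = 45.45 Ω
R_th = 45.45 Ω

Final answer: V_th = 1.364 V, R_th = 45.45 Ω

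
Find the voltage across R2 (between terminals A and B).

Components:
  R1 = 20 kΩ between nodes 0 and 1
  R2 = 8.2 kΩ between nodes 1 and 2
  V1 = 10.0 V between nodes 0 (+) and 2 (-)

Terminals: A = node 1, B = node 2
R1 and R2 are in series across V1 (node 0 → node 1 → node 2), and the output A–B is taken across R2, so this is a voltage divider.
Series current: I = V1/(R1 + R2) = 10/(20000 + 8200) = 10/28200 = 0.0003546 A
V_R2 = I × R2 = V1 × R2/(R1 + R2) = 10 × 8200/28200 = 2.908 V

Final answer: 2.908 V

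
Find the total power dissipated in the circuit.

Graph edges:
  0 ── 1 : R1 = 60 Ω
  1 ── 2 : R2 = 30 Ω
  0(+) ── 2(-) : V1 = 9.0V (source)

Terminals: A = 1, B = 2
Nodal analysis, taking node 2 as the 0 V reference.
Source V1 fixes V_0 = 9 V.
KCL at each unknown node (sum of currents leaving = 0; resistances in Ω):
  Node 1: (V_1 - 9)/60 + (V_1 - 0)/30 = 0
Collecting terms: 0.05 × V_1 = 0.15  =>  V_1 = 3 V
Power in each resistor, P = (ΔV)²/R:
  P_R1 = (9 - 3)²/60 = 0.6 W
  P_R2 = (3 - 0)²/30 = 0.3 W
P_total = P_R1 + P_R2 = 0.9 W

Final answer: 0.9 W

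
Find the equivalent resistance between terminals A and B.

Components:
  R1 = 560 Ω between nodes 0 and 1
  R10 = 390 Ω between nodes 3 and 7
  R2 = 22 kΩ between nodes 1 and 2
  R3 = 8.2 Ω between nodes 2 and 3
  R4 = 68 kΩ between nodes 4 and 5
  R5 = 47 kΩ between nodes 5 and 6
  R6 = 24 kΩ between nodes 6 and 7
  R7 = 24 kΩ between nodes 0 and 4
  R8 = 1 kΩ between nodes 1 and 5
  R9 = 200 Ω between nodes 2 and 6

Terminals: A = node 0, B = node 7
The network is not a plain series/parallel combination. Inject a 1 A test current into terminal A (node 0) and return it from terminal B (node 7); then R_eq = V_A / (1 A).
Nodal analysis, taking node 7 as the 0 V reference.
Current source I_test pushes 1 A into node 0 and draws it out of node 7.
KCL at each unknown node (sum of currents leaving = 0; resistances in Ω):
  Node 0: (V_0 - V_1)/560 + (V_0 - V_4)/24000 - 1 = 0
  Node 1: (V_1 - V_0)/560 + (V_1 - V_2)/22000 + (V_1 - V_5)/1000 = 0
  Node 2: (V_2 - V_1)/22000 + (V_2 - V_3)/8.2 + (V_2 - V_6)/200 = 0
  Node 3: (V_3 - V_2)/8.2 + (V_3 - 0)/390 = 0
  Node 4: (V_4 - V_0)/24000 + (V_4 - V_5)/68000 = 0
  Node 5: (V_5 - V_1)/1000 + (V_5 - V_4)/68000 + (V_5 - V_6)/47000 = 0
  Node 6: (V_6 - V_2)/200 + (V_6 - V_5)/47000 + (V_6 - 0)/24000 = 0
Collecting terms (coefficients in siemens):
  0.001827·V_0 - 0.001786·V_1 - 0.00004167·V_4 = 1
  0.002831·V_1 - 0.001786·V_0 - 0.00004545·V_2 - 0.001·V_5 = 0
  0.127·V_2 - 0.00004545·V_1 - 0.122·V_3 - 0.005·V_6 = 0
  0.1245·V_3 - 0.122·V_2 = 0
  0.00005637·V_4 - 0.00004167·V_0 - 0.00001471·V_5 = 0
  0.001036·V_5 - 0.001·V_1 - 0.00001471·V_4 - 0.00002128·V_6 = 0
  0.005063·V_6 - 0.005·V_2 - 0.00002128·V_5 = 0
Solving these 7 simultaneous equations (Gaussian elimination) gives:
  V_0 = 16050 V, V_1 = 15490 V, V_2 = 390.7 V, V_3 = 382.7 V
  V_4 = 15820 V, V_5 = 15190 V, V_6 = 449.7 V
R_eq = V_0 / 1 A = 16050 Ω = 16.05 kΩ

Final answer: 16.05 kΩ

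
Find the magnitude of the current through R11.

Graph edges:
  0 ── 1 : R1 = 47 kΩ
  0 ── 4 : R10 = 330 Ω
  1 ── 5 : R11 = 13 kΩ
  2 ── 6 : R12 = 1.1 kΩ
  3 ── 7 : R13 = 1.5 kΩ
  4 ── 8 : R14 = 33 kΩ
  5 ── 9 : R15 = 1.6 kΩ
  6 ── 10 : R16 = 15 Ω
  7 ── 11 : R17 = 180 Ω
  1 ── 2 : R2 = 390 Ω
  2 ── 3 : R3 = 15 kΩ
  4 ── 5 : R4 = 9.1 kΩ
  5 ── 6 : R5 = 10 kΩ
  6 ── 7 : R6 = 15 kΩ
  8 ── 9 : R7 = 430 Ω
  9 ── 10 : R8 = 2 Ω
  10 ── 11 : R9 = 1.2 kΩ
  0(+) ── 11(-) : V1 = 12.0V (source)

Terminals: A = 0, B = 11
Nodal analysis, taking node 11 as the 0 V reference.
Source V1 fixes V_0 = 12 V.
KCL at each unknown node (sum of currents leaving = 0; resistances in Ω):
  Node 1: (V_1 - 12)/47000 + (V_1 - V_2)/390 + (V_1 - V_5)/13000 = 0
  Node 2: (V_2 - V_1)/390 + (V_2 - V_3)/15000 + (V_2 - V_6)/1100 = 0
  Node 3: (V_3 - V_2)/15000 + (V_3 - V_7)/1500 = 0
  Node 4: (V_4 - V_5)/9100 + (V_4 - 12)/330 + (V_4 - V_8)/33000 = 0
  Node 5: (V_5 - V_4)/9100 + (V_5 - V_6)/10000 + (V_5 - V_1)/13000 + (V_5 - V_9)/1600 = 0
  Node 6: (V_6 - V_5)/10000 + (V_6 - V_7)/15000 + (V_6 - V_2)/1100 + (V_6 - V_10)/15 = 0
  Node 7: (V_7 - V_6)/15000 + (V_7 - V_3)/1500 + (V_7 - 0)/180 = 0
  Node 8: (V_8 - V_9)/430 + (V_8 - V_4)/33000 = 0
  Node 9: (V_9 - V_8)/430 + (V_9 - V_10)/2 + (V_9 - V_5)/1600 = 0
  Node 10: (V_10 - V_9)/2 + (V_10 - 0)/1200 + (V_10 - V_6)/15 = 0
Collecting terms (coefficients in siemens):
  0.002662·V_1 - 0.002564·V_2 - 0.00007692·V_5 = 0.0002553
  0.00354·V_2 - 0.002564·V_1 - 0.00006667·V_3 - 0.0009091·V_6 = 0
  0.0007333·V_3 - 0.00006667·V_2 - 0.0006667·V_7 = 0
  0.00317·V_4 - 0.0001099·V_5 - 0.0000303·V_8 = 0.03636
  0.0009118·V_5 - 0.00007692·V_1 - 0.0001099·V_4 - 0.0001·V_6 - 0.000625·V_9 = 0
  0.06774·V_6 - 0.0009091·V_2 - 0.0001·V_5 - 0.00006667·V_7 - 0.06667·V_10 = 0
  0.006289·V_7 - 0.0006667·V_3 - 0.00006667·V_6 = 0
  0.002356·V_8 - 0.0000303·V_4 - 0.002326·V_9 = 0
  0.503·V_9 - 0.000625·V_5 - 0.002326·V_8 - 0.5·V_10 = 0
  0.5675·V_10 - 0.06667·V_6 - 0.5·V_9 = 0
Solving these 10 simultaneous equations (Gaussian elimination) gives:
  V_1 = 1.853 V, V_2 = 1.742 V, V_3 = 0.1916 V, V_4 = 11.58 V
  V_5 = 2.776 V, V_6 = 1.54 V, V_7 = 0.03663 V, V_8 = 1.668 V
  V_9 = 1.539 V, V_10 = 1.537 V
I_R11 = (V_1 - V_5)/R11 = (1.853 - 2.776)/13000 = -0.00007095 A
|I_R11| = 0.00007095 A

Final answer: |I_R11| = 7.095e-05 A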